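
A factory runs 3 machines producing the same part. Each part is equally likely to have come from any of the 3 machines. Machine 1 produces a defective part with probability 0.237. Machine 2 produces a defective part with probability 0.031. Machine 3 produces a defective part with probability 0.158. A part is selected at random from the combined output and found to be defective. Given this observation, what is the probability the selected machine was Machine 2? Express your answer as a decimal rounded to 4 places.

Tabulate prior·likelihood by source: [1] prior 0.333333, lik 0.237, product 0.07900; [2] prior 0.333333, lik 0.031, product 0.01033; [3] prior 0.333333, lik 0.158, product 0.05267.
Normalizing constant = 0.14200; the posterior for Machine 2 is its product over the sum, 0.01033/0.14200 = 0.0728.

Posterior probability ≈ 0.0728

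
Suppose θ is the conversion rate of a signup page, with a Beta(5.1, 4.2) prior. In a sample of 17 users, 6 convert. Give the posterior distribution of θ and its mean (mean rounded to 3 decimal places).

Posterior: Beta(11.1, 15.2); mean ≈ 0.422

The binomial likelihood is conjugate to the Beta prior: with 6 successes and 11 failures, the posterior is Beta(5.1+6, 4.2+11) = Beta(11.1, 15.2).
E[θ | data] = 11.1/(11.1+15.2) = 0.422.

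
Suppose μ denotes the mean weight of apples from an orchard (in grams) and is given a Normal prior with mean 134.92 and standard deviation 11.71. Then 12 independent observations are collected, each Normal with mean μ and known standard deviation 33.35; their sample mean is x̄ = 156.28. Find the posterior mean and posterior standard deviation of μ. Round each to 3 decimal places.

Prior precision 1/τ₀² = 1/11.71² = 0.00729266; data precision n/σ² = 12/33.35² = 0.0107892.
Posterior precision = 0.00729266 + 0.0107892 = 0.0180819, giving posterior SD = 1/√0.0180819 = 7.437.
Posterior mean = (0.00729266·134.92 + 0.0107892·156.28) / 0.0180819 = 147.665.

Posterior mean ≈ 147.665; posterior SD ≈ 7.437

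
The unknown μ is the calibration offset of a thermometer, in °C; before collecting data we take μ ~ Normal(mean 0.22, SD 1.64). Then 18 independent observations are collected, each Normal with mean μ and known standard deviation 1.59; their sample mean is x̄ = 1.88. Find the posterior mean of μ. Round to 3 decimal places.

Prior precision 1/τ₀² = 1/1.64² = 0.371802; data precision n/σ² = 18/1.59² = 7.11997.
Posterior precision = 0.371802 + 7.11997 = 7.49177.
Posterior mean = (0.371802·0.22 + 7.11997·1.88) / 7.49177 = 1.798.

Posterior mean ≈ 1.798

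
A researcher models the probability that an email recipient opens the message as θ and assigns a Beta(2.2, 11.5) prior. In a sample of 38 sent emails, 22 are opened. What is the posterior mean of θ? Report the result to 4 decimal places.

Posterior mean ≈ 0.4681

Observing 22 successes and 16 failures updates Beta(2.2, 11.5) by adding the success and failure counts to the two shape parameters: α = 2.2+22 = 24.2, β = 11.5+16 = 27.5.
Posterior mean = α/(α+β) = 24.2/51.7 = 0.4681.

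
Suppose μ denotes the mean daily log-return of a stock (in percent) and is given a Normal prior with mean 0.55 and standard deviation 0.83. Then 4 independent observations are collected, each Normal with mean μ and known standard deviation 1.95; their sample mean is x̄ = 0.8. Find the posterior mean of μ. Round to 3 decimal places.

Posterior mean ≈ 0.655

Prior precision 1/τ₀² = 1/0.83² = 1.45159; data precision n/σ² = 4/1.95² = 1.05194.
Posterior precision = 1.45159 + 1.05194 = 2.50353.
Posterior mean = (1.45159·0.55 + 1.05194·0.8) / 2.50353 = 0.655.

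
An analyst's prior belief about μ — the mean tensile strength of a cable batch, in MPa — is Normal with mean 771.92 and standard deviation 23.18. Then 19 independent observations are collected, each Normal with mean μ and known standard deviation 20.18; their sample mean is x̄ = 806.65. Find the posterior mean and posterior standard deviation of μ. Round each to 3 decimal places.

Posterior mean ≈ 805.318; posterior SD ≈ 4.540

Prior precision 1/τ₀² = 1/23.18² = 0.00186111; data precision n/σ² = 19/20.18² = 0.0466564.
Posterior precision = 0.00186111 + 0.0466564 = 0.0485175, giving posterior SD = 1/√0.0485175 = 4.540.
Posterior mean = (0.00186111·771.92 + 0.0466564·806.65) / 0.0485175 = 805.318.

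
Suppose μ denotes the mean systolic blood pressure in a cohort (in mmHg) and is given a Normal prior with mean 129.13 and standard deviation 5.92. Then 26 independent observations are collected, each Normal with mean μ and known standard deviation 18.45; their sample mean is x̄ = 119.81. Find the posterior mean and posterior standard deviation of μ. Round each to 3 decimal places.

Prior precision 1/τ₀² = 1/5.92² = 0.0285336; data precision n/σ² = 26/18.45² = 0.0763802.
Posterior precision = 0.0285336 + 0.0763802 = 0.104914, giving posterior SD = 1/√0.104914 = 3.087.
Posterior mean = (0.0285336·129.13 + 0.0763802·119.81) / 0.104914 = 122.345.

Posterior mean ≈ 122.345; posterior SD ≈ 3.087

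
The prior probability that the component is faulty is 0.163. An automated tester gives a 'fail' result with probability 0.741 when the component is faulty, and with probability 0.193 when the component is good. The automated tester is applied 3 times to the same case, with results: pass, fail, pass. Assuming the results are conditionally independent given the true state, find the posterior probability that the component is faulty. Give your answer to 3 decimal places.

With H the event that the component is faulty, the joint likelihood of the observed sequence is P(data|H) = 0.259·0.741·0.259 = 0.049707 and P(data|¬H) = 0.807·0.193·0.807 = 0.12569.
Bayes: P(H|data) = 0.163·0.049707 / (0.163·0.049707 + 0.837·0.12569) = 0.0081022/0.11331 = 0.0715.

Posterior P(H) ≈ 0.072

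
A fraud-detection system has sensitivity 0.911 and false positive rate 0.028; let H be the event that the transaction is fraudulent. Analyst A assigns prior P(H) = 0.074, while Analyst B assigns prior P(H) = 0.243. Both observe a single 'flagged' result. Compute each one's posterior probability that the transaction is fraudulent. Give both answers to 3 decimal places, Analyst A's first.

The likelihood ratio for a 'flagged' result is 0.911/0.028 = 32.536.
Analyst A: prior odds 0.074/0.926 = 0.079914; posterior odds 2.6000; posterior probability 0.722.
Analyst B: prior odds 0.243/0.757 = 0.32100; posterior odds 10.444; posterior probability 0.913.

Analyst A: 0.722; Analyst B: 0.913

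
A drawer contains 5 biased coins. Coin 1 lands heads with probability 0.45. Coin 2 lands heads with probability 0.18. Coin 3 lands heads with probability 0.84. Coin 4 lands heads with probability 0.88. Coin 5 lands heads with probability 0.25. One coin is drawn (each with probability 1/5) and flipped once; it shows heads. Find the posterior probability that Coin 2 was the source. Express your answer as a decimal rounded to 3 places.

Posterior probability ≈ 0.069

Tabulate prior·likelihood by source: [1] prior 0.2, lik 0.45, product 0.09000; [2] prior 0.2, lik 0.18, product 0.03600; [3] prior 0.2, lik 0.84, product 0.1680; [4] prior 0.2, lik 0.88, product 0.1760; [5] prior 0.2, lik 0.25, product 0.05000.
Normalizing constant = 0.52000; the posterior for Coin 2 is its product over the sum, 0.03600/0.52000 = 0.069.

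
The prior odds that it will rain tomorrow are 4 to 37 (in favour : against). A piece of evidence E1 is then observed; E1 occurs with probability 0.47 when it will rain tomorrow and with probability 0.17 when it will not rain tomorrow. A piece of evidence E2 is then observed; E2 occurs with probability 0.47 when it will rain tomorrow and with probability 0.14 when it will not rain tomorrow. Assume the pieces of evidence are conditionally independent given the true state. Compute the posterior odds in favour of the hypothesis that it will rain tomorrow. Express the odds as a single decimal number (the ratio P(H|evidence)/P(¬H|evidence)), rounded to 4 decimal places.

Prior odds = 4/37 = 0.10811. In log-odds, ln(0.10811) = -2.2246.
Add log likelihood ratios: ln(2.7647) + ln(3.3571) = 2.2280.
Posterior log-odds = 0.0034010, so posterior odds = exp(0.0034010) = 1.0034.

Posterior odds ≈ 1.0034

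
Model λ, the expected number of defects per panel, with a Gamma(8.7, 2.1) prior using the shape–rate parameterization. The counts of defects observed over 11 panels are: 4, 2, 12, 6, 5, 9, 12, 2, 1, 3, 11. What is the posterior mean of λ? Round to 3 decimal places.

Posterior mean ≈ 5.779

Total count ∑xᵢ = 67 over n = 11 panels.
Gamma is conjugate to the Poisson likelihood: posterior is Gamma(shape = 8.7+67 = 75.7, rate = 2.1+11 = 13.1).
E[λ | data] = 75.7/13.1 = 5.779.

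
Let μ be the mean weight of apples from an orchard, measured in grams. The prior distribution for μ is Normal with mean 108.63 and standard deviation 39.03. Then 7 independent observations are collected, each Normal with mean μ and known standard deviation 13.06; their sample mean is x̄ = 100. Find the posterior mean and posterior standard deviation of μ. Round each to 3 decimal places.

Posterior mean ≈ 100.136; posterior SD ≈ 4.897

Prior precision 1/τ₀² = 1/39.03² = 0.00065645; data precision n/σ² = 7/13.06² = 0.0410404.
Posterior precision = 0.00065645 + 0.0410404 = 0.0416969, giving posterior SD = 1/√0.0416969 = 4.897.
Posterior mean = (0.00065645·108.63 + 0.0410404·100) / 0.0416969 = 100.136.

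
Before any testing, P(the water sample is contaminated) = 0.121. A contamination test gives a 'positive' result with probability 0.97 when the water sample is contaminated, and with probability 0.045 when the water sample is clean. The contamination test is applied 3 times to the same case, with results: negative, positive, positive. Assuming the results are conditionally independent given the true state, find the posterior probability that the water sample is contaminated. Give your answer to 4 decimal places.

Let H be the event that the water sample is contaminated; start with P(H) = 0.121. P('positive'|H) = 0.97, P('positive'|¬H) = 0.045.
Update on result 1 ('negative'): P(H) ← 0.03·0.1210 / (0.03·0.1210 + 0.955·0.8790) = 0.0036300/0.84308 = 0.0043.
Update on result 2 ('positive'): P(H) ← 0.97·0.0043 / (0.97·0.0043 + 0.045·0.9957) = 0.0041765/0.048983 = 0.0853.
Update on result 3 ('positive'): P(H) ← 0.97·0.0853 / (0.97·0.0853 + 0.045·0.9147) = 0.082707/0.12387 = 0.6677.

Posterior P(H) ≈ 0.6677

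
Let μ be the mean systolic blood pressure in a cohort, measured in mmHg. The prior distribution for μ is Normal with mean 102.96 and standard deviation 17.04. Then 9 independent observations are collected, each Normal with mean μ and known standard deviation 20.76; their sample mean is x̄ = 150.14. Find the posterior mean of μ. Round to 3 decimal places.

With known σ, the Normal prior is conjugate. Weight on the data is w = (n/σ²)/(n/σ² + 1/τ₀²) = 0.0208828/(0.0208828+0.00344398) = 0.85843.
Posterior mean = w·x̄ + (1−w)·μ₀ = 0.85843·150.14 + 0.14157·102.96 = 143.461.

Posterior mean ≈ 143.461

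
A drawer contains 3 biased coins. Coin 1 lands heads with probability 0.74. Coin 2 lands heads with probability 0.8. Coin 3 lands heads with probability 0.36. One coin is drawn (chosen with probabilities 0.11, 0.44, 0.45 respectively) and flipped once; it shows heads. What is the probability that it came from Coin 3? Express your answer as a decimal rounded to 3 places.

Tabulate prior·likelihood by source: [1] prior 0.11, lik 0.74, product 0.08140; [2] prior 0.44, lik 0.8, product 0.3520; [3] prior 0.45, lik 0.36, product 0.1620.
Normalizing constant = 0.59540; the posterior for Coin 3 is its product over the sum, 0.1620/0.59540 = 0.272.

Posterior probability ≈ 0.272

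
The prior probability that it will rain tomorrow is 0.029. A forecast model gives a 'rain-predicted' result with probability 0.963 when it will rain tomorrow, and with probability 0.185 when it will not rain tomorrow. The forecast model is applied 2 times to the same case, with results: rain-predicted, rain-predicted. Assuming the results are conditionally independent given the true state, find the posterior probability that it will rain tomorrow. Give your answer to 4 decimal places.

Posterior P(H) ≈ 0.4473

With H the event that it will rain tomorrow, the joint likelihood of the observed sequence is P(data|H) = 0.963·0.963 = 0.92737 and P(data|¬H) = 0.185·0.185 = 0.034225.
Bayes: P(H|data) = 0.029·0.92737 / (0.029·0.92737 + 0.971·0.034225) = 0.026894/0.060126 = 0.4473.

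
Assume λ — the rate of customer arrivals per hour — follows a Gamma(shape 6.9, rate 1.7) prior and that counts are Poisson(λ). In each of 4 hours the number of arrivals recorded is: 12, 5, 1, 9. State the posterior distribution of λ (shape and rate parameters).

The Poisson likelihood adds the total count to the shape and the number of exposure periods to the rate. Here ∑xᵢ = 27 and n = 4, so shape 6.9→33.9 and rate 1.7→5.7.

Posterior: Gamma(shape=33.9, rate=5.7)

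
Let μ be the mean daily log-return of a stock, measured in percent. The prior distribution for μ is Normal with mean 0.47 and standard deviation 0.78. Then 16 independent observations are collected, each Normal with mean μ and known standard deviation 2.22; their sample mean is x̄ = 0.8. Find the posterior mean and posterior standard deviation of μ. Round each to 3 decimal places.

Prior precision 1/τ₀² = 1/0.78² = 1.64366; data precision n/σ² = 16/2.22² = 3.24649.
Posterior precision = 1.64366 + 3.24649 = 4.89015, giving posterior SD = 1/√4.89015 = 0.452.
Posterior mean = (1.64366·0.47 + 3.24649·0.8) / 4.89015 = 0.689.

Posterior mean ≈ 0.689; posterior SD ≈ 0.452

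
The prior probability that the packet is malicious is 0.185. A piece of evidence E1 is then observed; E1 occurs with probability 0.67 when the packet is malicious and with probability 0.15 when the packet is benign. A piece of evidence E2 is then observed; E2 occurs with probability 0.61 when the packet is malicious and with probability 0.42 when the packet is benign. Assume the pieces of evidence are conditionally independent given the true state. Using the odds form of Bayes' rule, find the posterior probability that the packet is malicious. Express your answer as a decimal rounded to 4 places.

Posterior probability ≈ 0.5956

Prior odds = 0.185/(1−0.185) = 0.22699.
Likelihood ratio for E1 = 0.67/0.15 = 4.4667.
Likelihood ratio for E2 = 0.61/0.42 = 1.4524.
Posterior odds = prior odds × LR₁ × LR₂ = 1.4726.
Posterior probability = odds/(1+odds) = 1.4726/2.4726 = 0.5956.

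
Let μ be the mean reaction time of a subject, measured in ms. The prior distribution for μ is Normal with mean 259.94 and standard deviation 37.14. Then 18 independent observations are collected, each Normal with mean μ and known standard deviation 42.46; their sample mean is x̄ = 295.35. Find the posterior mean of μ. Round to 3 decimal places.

With known σ, the Normal prior is conjugate. Weight on the data is w = (n/σ²)/(n/σ² + 1/τ₀²) = 0.00998418/(0.00998418+0.00072496) = 0.93230.
Posterior mean = w·x̄ + (1−w)·μ₀ = 0.93230·295.35 + 0.067696·259.94 = 292.953.

Posterior mean ≈ 292.953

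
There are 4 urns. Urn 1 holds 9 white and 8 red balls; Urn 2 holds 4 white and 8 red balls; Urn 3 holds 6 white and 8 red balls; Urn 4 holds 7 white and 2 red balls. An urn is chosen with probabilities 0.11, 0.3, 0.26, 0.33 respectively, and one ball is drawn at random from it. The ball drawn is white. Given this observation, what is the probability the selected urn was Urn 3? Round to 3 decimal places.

Tabulate prior·likelihood by source: [1] prior 0.11, lik 0.5294, product 0.05824; [2] prior 0.3, lik 0.3333, product 0.1000; [3] prior 0.26, lik 0.4286, product 0.1114; [4] prior 0.33, lik 0.7778, product 0.2567.
Normalizing constant = 0.52633; the posterior for Urn 3 is its product over the sum, 0.1114/0.52633 = 0.212.

Posterior probability ≈ 0.212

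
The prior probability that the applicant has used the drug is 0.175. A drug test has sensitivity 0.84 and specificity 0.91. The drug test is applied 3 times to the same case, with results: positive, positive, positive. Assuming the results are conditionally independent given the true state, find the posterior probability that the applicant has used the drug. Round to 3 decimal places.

With H the event that the applicant has used the drug, the joint likelihood of the observed sequence is P(data|H) = 0.84·0.84·0.84 = 0.59270 and P(data|¬H) = 0.09·0.09·0.09 = 0.00072900.
Bayes: P(H|data) = 0.175·0.59270 / (0.175·0.59270 + 0.825·0.00072900) = 0.10372/0.10432 = 0.9942.

Posterior P(H) ≈ 0.994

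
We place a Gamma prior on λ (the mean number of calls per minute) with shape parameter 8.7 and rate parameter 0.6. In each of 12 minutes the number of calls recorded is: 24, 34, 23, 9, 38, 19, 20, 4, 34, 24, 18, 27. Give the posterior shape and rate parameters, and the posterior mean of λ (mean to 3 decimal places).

Posterior: Gamma(shape=282.7, rate=12.6); mean ≈ 22.437

Total count ∑xᵢ = 274 over n = 12 minutes.
Gamma is conjugate to the Poisson likelihood: posterior is Gamma(shape = 8.7+274 = 282.7, rate = 0.6+12 = 12.6).
E[λ | data] = 282.7/12.6 = 22.437.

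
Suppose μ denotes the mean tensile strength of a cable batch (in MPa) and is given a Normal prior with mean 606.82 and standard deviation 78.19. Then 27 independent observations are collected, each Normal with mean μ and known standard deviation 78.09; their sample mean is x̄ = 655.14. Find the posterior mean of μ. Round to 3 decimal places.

Posterior mean ≈ 653.419

Prior precision 1/τ₀² = 1/78.19² = 0.00016357; data precision n/σ² = 27/78.09² = 0.00442765.
Posterior precision = 0.00016357 + 0.00442765 = 0.00459121.
Posterior mean = (0.00016357·606.82 + 0.00442765·655.14) / 0.00459121 = 653.419.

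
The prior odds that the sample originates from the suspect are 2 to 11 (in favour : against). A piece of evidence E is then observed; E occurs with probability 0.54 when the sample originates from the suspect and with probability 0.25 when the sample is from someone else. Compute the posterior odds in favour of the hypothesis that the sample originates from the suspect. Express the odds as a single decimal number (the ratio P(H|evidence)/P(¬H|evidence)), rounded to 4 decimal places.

Prior odds = 2/11 = 0.18182. In log-odds, ln(0.18182) = -1.7047.
Add log likelihood ratio: ln(2.1600) = 0.77011.
Posterior log-odds = -0.93464, so posterior odds = exp(-0.93464) = 0.39273.

Posterior odds ≈ 0.3927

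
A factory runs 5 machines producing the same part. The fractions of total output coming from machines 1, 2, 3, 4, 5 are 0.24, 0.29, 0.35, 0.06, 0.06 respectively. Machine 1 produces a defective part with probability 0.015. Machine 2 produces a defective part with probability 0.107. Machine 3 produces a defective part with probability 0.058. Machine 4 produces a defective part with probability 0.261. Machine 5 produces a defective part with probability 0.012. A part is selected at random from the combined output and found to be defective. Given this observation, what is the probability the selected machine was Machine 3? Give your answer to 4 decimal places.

Posterior probability ≈ 0.2847

P(defective|M1) = 0.015; P(defective|M2) = 0.107; P(defective|M3) = 0.058; P(defective|M4) = 0.261; P(defective|M5) = 0.012.
Prior × likelihood for each source: 0.24·0.015=0.003600, 0.29·0.107=0.03103, 0.35·0.058=0.02030, 0.06·0.261=0.01566, 0.06·0.012=0.0007200. Summing gives P(defective) = 0.071310.
P(Machine 3 | defective) = 0.02030 / 0.071310 = 0.2847.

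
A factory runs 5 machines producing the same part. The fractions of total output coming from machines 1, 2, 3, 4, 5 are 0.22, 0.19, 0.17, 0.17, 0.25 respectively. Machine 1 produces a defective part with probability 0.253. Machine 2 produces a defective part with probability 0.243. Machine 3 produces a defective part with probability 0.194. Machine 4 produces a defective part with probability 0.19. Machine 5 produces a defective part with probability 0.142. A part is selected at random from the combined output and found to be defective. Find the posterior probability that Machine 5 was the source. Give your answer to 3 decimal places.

P(defective|M1) = 0.253; P(defective|M2) = 0.243; P(defective|M3) = 0.194; P(defective|M4) = 0.19; P(defective|M5) = 0.142.
Prior × likelihood for each source: 0.22·0.253=0.05566, 0.19·0.243=0.04617, 0.17·0.194=0.03298, 0.17·0.19=0.03230, 0.25·0.142=0.03550. Summing gives P(defective) = 0.20261.
P(Machine 5 | defective) = 0.03550 / 0.20261 = 0.175.

Posterior probability ≈ 0.175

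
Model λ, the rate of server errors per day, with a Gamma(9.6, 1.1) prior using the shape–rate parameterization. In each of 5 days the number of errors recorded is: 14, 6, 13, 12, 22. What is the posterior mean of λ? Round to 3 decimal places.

Posterior mean ≈ 12.557

Total count ∑xᵢ = 67 over n = 5 days.
Gamma is conjugate to the Poisson likelihood: posterior is Gamma(shape = 9.6+67 = 76.6, rate = 1.1+5 = 6.1).
Posterior mean = shape/rate = 76.6/6.1 = 12.557.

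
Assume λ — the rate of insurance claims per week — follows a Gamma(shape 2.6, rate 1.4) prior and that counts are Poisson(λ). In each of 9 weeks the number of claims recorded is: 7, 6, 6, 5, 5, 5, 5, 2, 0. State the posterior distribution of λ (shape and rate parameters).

Posterior: Gamma(shape=43.6, rate=10.4)

Total count ∑xᵢ = 41 over n = 9 weeks.
Gamma is conjugate to the Poisson likelihood: posterior is Gamma(shape = 2.6+41 = 43.6, rate = 1.4+9 = 10.4).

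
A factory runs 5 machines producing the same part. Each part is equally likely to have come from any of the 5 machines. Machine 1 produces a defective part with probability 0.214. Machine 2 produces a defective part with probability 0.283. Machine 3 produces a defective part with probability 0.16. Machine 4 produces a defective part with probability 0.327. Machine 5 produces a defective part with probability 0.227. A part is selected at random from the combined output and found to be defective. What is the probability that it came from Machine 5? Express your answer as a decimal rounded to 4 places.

Posterior probability ≈ 0.1874

Tabulate prior·likelihood by source: [1] prior 0.2, lik 0.214, product 0.04280; [2] prior 0.2, lik 0.283, product 0.05660; [3] prior 0.2, lik 0.16, product 0.03200; [4] prior 0.2, lik 0.327, product 0.06540; [5] prior 0.2, lik 0.227, product 0.04540.
Normalizing constant = 0.24220; the posterior for Machine 5 is its product over the sum, 0.04540/0.24220 = 0.1874.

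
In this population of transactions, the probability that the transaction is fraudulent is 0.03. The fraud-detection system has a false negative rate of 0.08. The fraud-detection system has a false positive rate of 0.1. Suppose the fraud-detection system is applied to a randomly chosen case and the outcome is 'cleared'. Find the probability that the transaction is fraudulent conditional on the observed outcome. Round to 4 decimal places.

P(H | E) ≈ 0.0027

Write H for 'the transaction is fraudulent'. Prior odds H:¬H = 0.03/0.97 = 0.030928. For the 'cleared' outcome, the likelihood ratio is 0.08/0.9 = 0.088889.
Posterior odds = 0.030928 × 0.088889 = 0.0027491, so P(H|E) = 0.0027491/(1+0.0027491) = 0.0027.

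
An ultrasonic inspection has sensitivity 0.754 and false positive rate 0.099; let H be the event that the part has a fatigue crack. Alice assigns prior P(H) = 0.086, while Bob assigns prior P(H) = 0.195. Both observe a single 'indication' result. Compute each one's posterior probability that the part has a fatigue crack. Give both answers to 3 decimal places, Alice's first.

P('+'|H) = 0.754, P('+'|¬H) = 0.099.
Alice: numerator 0.754·0.086 = 0.064844; evidence = 0.064844+0.099·0.914 = 0.15533; posterior = 0.417.
Bob: numerator 0.754·0.195 = 0.14703; evidence = 0.14703+0.099·0.805 = 0.22673; posterior = 0.648.

Alice: 0.417; Bob: 0.648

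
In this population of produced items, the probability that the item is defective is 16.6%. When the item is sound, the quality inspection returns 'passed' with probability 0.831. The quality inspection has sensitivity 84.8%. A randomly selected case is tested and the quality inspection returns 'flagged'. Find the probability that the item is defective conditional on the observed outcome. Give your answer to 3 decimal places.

Write H for 'the item is defective'. Prior odds H:¬H = 0.166/0.834 = 0.19904. For the 'flagged' outcome, the likelihood ratio is 0.848/0.169 = 5.0178.
Posterior odds = 0.19904 × 5.0178 = 0.99874, so P(H|E) = 0.99874/(1+0.99874) = 0.500.

P(H | E) ≈ 0.500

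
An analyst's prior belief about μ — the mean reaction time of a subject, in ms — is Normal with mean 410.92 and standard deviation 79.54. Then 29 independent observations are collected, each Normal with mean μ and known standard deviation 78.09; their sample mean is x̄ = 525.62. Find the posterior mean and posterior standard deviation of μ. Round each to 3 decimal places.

Prior precision 1/τ₀² = 1/79.54² = 0.00015806; data precision n/σ² = 29/78.09² = 0.00475562.
Posterior precision = 0.00015806 + 0.00475562 = 0.00491368, giving posterior SD = 1/√0.00491368 = 14.266.
Posterior mean = (0.00015806·410.92 + 0.00475562·525.62) / 0.00491368 = 521.930.

Posterior mean ≈ 521.930; posterior SD ≈ 14.266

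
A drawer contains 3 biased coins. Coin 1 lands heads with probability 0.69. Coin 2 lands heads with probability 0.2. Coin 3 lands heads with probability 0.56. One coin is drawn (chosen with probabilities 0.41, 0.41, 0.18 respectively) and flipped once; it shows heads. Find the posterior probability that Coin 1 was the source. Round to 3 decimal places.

Posterior probability ≈ 0.607

Tabulate prior·likelihood by source: [1] prior 0.41, lik 0.69, product 0.2829; [2] prior 0.41, lik 0.2, product 0.08200; [3] prior 0.18, lik 0.56, product 0.1008.
Normalizing constant = 0.46570; the posterior for Coin 1 is its product over the sum, 0.2829/0.46570 = 0.607.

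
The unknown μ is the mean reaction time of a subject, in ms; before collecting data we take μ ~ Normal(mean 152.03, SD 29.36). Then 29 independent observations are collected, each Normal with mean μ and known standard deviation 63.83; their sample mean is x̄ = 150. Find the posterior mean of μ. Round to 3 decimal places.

Prior precision 1/τ₀² = 1/29.36² = 0.00116008; data precision n/σ² = 29/63.83² = 0.00711784.
Posterior precision = 0.00116008 + 0.00711784 = 0.00827792.
Posterior mean = (0.00116008·152.03 + 0.00711784·150) / 0.00827792 = 150.284.

Posterior mean ≈ 150.284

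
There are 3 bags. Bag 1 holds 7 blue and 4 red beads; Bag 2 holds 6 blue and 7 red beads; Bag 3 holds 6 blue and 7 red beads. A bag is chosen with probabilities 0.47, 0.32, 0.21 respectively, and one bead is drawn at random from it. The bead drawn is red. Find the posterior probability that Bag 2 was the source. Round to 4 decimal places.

Tabulate prior·likelihood by source: [1] prior 0.47, lik 0.3636, product 0.1709; [2] prior 0.32, lik 0.5385, product 0.1723; [3] prior 0.21, lik 0.5385, product 0.1131.
Normalizing constant = 0.45629; the posterior for Bag 2 is its product over the sum, 0.1723/0.45629 = 0.3776.

Posterior probability ≈ 0.3776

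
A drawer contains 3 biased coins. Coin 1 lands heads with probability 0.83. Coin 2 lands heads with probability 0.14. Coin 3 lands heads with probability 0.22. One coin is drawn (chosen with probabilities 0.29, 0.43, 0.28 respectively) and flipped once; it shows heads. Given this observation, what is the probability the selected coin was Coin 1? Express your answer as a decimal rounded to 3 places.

P(heads|C1) = 0.83; P(heads|C2) = 0.14; P(heads|C3) = 0.22.
Prior × likelihood for each source: 0.29·0.83=0.2407, 0.43·0.14=0.06020, 0.28·0.22=0.06160. Summing gives P(heads) = 0.36250.
P(Coin 1 | heads) = 0.2407 / 0.36250 = 0.664.

Posterior probability ≈ 0.664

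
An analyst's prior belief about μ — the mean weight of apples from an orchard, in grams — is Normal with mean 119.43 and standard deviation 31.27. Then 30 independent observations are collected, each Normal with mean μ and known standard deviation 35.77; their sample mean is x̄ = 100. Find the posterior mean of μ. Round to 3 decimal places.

Prior precision 1/τ₀² = 1/31.27² = 0.00102269; data precision n/σ² = 30/35.77² = 0.0234468.
Posterior precision = 0.00102269 + 0.0234468 = 0.0244695.
Posterior mean = (0.00102269·119.43 + 0.0234468·100) / 0.0244695 = 100.812.

Posterior mean ≈ 100.812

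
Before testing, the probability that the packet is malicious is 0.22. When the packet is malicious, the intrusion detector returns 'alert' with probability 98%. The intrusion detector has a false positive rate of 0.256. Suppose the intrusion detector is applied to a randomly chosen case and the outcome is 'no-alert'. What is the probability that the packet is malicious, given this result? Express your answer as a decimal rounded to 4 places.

P(H | E) ≈ 0.0075

Let H be the event that the packet is malicious. P(H) = 0.22, so P(¬H) = 0.78. With E the 'no-alert' result, P(E|H) = 0.02 and P(E|¬H) = 0.744.
P(E) = 0.02·0.22 + 0.744·0.78 = 0.0044000 + 0.58032 = 0.58472.
By Bayes' theorem, P(H|E) = 0.0044000 / 0.58472 = 0.0075.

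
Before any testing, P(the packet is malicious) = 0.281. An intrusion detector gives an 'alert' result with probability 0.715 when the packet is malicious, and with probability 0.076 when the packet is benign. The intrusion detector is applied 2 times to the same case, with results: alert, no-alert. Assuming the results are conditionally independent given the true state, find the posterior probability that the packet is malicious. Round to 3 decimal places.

Posterior P(H) ≈ 0.531

Let H be the event that the packet is malicious; start with P(H) = 0.281. P('alert'|H) = 0.715, P('alert'|¬H) = 0.076.
Update on result 1 ('alert'): P(H) ← 0.715·0.2810 / (0.715·0.2810 + 0.076·0.7190) = 0.20092/0.25556 = 0.7862.
Update on result 2 ('no-alert'): P(H) ← 0.285·0.7862 / (0.285·0.7862 + 0.924·0.2138) = 0.22406/0.42163 = 0.5314.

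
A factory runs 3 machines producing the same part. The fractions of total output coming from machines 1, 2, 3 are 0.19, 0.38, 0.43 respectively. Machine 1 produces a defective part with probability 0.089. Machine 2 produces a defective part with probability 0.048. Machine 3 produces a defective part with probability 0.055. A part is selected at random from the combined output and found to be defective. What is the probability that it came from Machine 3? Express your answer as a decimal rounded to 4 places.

Tabulate prior·likelihood by source: [1] prior 0.19, lik 0.089, product 0.01691; [2] prior 0.38, lik 0.048, product 0.01824; [3] prior 0.43, lik 0.055, product 0.02365.
Normalizing constant = 0.058800; the posterior for Machine 3 is its product over the sum, 0.02365/0.058800 = 0.4022.

Posterior probability ≈ 0.4022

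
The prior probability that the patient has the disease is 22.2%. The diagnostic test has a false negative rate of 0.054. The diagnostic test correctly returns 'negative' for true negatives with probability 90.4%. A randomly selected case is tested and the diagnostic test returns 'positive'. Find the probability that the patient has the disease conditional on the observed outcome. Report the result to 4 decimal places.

Write H for 'the patient has the disease'. Prior odds H:¬H = 0.222/0.778 = 0.28535. For the 'positive' outcome, the likelihood ratio is 0.946/0.096 = 9.8542.
Posterior odds = 0.28535 × 9.8542 = 2.8119, so P(H|E) = 2.8119/(1+2.8119) = 0.7377.

P(H | E) ≈ 0.7377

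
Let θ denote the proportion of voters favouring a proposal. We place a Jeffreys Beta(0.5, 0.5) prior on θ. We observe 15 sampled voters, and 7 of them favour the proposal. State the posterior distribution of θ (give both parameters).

The binomial likelihood is conjugate to the Beta prior: with 7 successes and 8 failures, the posterior is Beta(0.5+7, 0.5+8) = Beta(7.5, 8.5).

Posterior: Beta(7.5, 8.5)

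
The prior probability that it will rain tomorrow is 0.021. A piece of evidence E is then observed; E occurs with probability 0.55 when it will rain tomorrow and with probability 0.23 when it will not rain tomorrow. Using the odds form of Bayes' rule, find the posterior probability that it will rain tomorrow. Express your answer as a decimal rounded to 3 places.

Posterior probability ≈ 0.049

Prior odds = 0.021/(1−0.021) = 0.021450. In log-odds, ln(0.021450) = -3.8420.
Add log likelihood ratio: ln(2.3913) = 0.87184.
Posterior log-odds = -2.9702, so posterior odds = exp(-2.9702) = 0.051295. Converting, P(H|E) = 0.051295/1.0513 = 0.049.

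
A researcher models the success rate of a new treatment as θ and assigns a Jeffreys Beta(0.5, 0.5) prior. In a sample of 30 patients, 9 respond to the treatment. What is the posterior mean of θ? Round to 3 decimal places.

Observing 9 successes and 21 failures updates Beta(0.5, 0.5) by adding the success and failure counts to the two shape parameters: α = 0.5+9 = 9.5, β = 0.5+21 = 21.5.
E[θ | data] = 9.5/(9.5+21.5) = 0.306.

Posterior mean ≈ 0.306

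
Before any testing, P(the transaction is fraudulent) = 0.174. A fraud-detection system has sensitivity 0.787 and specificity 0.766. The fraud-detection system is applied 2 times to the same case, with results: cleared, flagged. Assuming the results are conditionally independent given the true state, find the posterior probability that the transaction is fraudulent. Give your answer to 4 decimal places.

Let H be the event that the transaction is fraudulent; start with P(H) = 0.174. P('flagged'|H) = 0.787, P('flagged'|¬H) = 0.234.
Update on result 1 ('cleared'): P(H) ← 0.213·0.1740 / (0.213·0.1740 + 0.766·0.8260) = 0.037062/0.66978 = 0.0553.
Update on result 2 ('flagged'): P(H) ← 0.787·0.0553 / (0.787·0.0553 + 0.234·0.9447) = 0.043548/0.26460 = 0.1646.

Posterior P(H) ≈ 0.1646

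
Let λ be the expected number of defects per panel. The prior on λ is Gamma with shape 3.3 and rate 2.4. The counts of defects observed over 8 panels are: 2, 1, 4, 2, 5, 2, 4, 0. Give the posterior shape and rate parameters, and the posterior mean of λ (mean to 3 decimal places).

Posterior: Gamma(shape=23.3, rate=10.4); mean ≈ 2.240

Total count ∑xᵢ = 20 over n = 8 panels.
Gamma is conjugate to the Poisson likelihood: posterior is Gamma(shape = 3.3+20 = 23.3, rate = 2.4+8 = 10.4).
Posterior mean = shape/rate = 23.3/10.4 = 2.240.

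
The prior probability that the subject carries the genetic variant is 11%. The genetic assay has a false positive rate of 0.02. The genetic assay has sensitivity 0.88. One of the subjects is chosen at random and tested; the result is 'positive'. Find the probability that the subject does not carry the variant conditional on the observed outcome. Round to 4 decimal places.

P(¬H | E) ≈ 0.1553

Let H be the event that the subject carries the genetic variant. P(H) = 0.11, so P(¬H) = 0.89. With E the 'positive' result, P(E|H) = 0.88 and P(E|¬H) = 0.02.
P(E) = 0.88·0.11 + 0.02·0.89 = 0.096800 + 0.017800 = 0.11460.
By Bayes' theorem, P(H|E) = 0.096800 / 0.11460 = 0.8447. Hence P(¬H|E) = 1 − 0.8447 = 0.1553.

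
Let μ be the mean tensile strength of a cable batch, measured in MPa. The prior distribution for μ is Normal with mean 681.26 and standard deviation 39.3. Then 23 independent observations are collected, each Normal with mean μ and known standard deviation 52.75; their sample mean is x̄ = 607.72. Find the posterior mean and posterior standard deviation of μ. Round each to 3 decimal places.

Posterior mean ≈ 613.062; posterior SD ≈ 10.592

Prior precision 1/τ₀² = 1/39.3² = 0.00064746; data precision n/σ² = 23/52.75² = 0.00826576.
Posterior precision = 0.00064746 + 0.00826576 = 0.00891323, giving posterior SD = 1/√0.00891323 = 10.592.
Posterior mean = (0.00064746·681.26 + 0.00826576·607.72) / 0.00891323 = 613.062.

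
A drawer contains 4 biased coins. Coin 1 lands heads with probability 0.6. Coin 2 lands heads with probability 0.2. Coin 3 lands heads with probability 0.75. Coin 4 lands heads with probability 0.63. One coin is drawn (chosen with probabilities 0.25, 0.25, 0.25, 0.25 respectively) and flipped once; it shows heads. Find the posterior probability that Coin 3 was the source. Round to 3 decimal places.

Posterior probability ≈ 0.344

P(heads|C1) = 0.6; P(heads|C2) = 0.2; P(heads|C3) = 0.75; P(heads|C4) = 0.63.
Prior × likelihood for each source: 0.25·0.6=0.1500, 0.25·0.2=0.05000, 0.25·0.75=0.1875, 0.25·0.63=0.1575. Summing gives P(heads) = 0.54500.
P(Coin 3 | heads) = 0.1875 / 0.54500 = 0.344.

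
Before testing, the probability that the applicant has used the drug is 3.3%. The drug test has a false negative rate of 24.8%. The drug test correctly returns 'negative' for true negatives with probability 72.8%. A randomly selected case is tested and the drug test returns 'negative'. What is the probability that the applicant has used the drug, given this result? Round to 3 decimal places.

P(H | E) ≈ 0.011

Write H for 'the applicant has used the drug'. Prior odds H:¬H = 0.033/0.967 = 0.034126. For the 'negative' outcome, the likelihood ratio is 0.248/0.728 = 0.34066.
Posterior odds = 0.034126 × 0.34066 = 0.011625, so P(H|E) = 0.011625/(1+0.011625) = 0.011.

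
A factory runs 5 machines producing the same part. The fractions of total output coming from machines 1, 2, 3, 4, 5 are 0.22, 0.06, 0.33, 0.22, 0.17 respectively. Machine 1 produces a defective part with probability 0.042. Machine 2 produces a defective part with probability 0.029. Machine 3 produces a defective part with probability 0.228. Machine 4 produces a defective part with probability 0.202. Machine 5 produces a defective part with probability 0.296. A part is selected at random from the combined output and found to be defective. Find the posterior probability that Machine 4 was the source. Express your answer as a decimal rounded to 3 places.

Posterior probability ≈ 0.246

P(defective|M1) = 0.042; P(defective|M2) = 0.029; P(defective|M3) = 0.228; P(defective|M4) = 0.202; P(defective|M5) = 0.296.
Prior × likelihood for each source: 0.22·0.042=0.009240, 0.06·0.029=0.001740, 0.33·0.228=0.07524, 0.22·0.202=0.04444, 0.17·0.296=0.05032. Summing gives P(defective) = 0.18098.
P(Machine 4 | defective) = 0.04444 / 0.18098 = 0.246.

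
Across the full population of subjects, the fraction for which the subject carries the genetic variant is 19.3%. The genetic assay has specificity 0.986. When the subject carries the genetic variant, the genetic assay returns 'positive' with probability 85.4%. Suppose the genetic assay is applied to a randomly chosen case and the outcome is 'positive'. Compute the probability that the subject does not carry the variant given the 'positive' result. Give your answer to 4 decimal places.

P(¬H | E) ≈ 0.0641

Let H be the event that the subject carries the genetic variant. P(H) = 0.193, so P(¬H) = 0.807. With E the 'positive' result, P(E|H) = 0.854 and P(E|¬H) = 0.014.
P(E) = 0.854·0.193 + 0.014·0.807 = 0.16482 + 0.011298 = 0.17612.
By Bayes' theorem, P(H|E) = 0.16482 / 0.17612 = 0.9359. Hence P(¬H|E) = 1 − 0.9359 = 0.0641.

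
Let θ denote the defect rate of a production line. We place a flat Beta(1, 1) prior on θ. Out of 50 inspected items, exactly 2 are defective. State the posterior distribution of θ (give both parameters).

Posterior: Beta(3, 49)

The binomial likelihood is conjugate to the Beta prior: with 2 successes and 48 failures, the posterior is Beta(1+2, 1+48) = Beta(3, 49).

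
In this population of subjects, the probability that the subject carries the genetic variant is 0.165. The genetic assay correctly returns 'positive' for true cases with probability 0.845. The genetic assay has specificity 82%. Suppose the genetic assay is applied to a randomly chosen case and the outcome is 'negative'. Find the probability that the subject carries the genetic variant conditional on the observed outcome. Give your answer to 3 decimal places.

P(H | E) ≈ 0.036

Let H be the event that the subject carries the genetic variant. P(H) = 0.165, so P(¬H) = 0.835. With E the 'negative' result, P(E|H) = 0.155 and P(E|¬H) = 0.82.
P(E) = 0.155·0.165 + 0.82·0.835 = 0.025575 + 0.68470 = 0.71027.
By Bayes' theorem, P(H|E) = 0.025575 / 0.71027 = 0.036.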